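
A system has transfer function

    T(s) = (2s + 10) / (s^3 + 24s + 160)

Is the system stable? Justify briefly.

The denominator s^3 + 24s + 160 factors as (s^2 - 4s + 40)(s + 4), giving poles at s = 2 + 6j, 2 - 6j, -4.
Since the pole(s) at s = 2 ± 6j lie in the right half-plane, the system is unstable.

unstable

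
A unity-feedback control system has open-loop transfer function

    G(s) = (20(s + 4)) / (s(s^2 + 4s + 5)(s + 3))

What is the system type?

The denominator has 1 factor of s at the origin (free integrator), so this is a Type 1 system.

Type 1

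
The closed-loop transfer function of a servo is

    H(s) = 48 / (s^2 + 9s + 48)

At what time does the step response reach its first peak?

Comparing s^2 + 9s + 48 to s^2 + 2ζωₙs + ωₙ²: ωₙ = √48 ≈ 6.928 rad/s and ζ = 9/(2·√48) ≈ 0.6495.
ζωₙ = 9/2 = 4.5, so ω_d = ωₙ√(1−ζ²) = √(ωₙ² − (ζωₙ)²) = √(48 − 4.5²) = √27.75 ≈ 5.268 rad/s.
t_p = π/ω_d = π/5.268 ≈ 0.5964 s.

t_p ≈ 0.5964 s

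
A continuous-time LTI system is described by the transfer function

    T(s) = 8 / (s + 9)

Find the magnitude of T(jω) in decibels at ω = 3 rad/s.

Substitute s = j3: numerator = 8, denominator = 9 + j3.
|T(j3)| = |8| / |9 + j3| = 8 / 9.4868 ≈ 0.8433.
In decibels: 20·log₁₀(0.8433) ≈ -1.48 dB.

|T(j3)|_dB ≈ -1.48 dB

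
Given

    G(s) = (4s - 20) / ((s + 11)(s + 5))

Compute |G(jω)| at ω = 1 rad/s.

|G(j1)| ≈ 0.3621

Substitute s = j1: numerator = -20 + j4, denominator = 54 + j16.
|G(j1)| = |-20 + j4| / |54 + j16| = 20.396 / 56.321 ≈ 0.3621.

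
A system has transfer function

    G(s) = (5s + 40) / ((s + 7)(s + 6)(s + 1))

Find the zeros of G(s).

s = -8

Set the numerator to zero: 5s + 40 = 0, i.e. 5·(s + 8) = 0.
So s = -8.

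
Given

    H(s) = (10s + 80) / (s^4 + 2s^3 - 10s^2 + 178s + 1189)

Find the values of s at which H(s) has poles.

The poles are the roots of the denominator s^4 + 2s^3 - 10s^2 + 178s + 1189 = 0.
No real roots exist; factor into two real quadratics: (s^2 - 8s + 41)(s^2 + 10s + 29) = 0.
Each quadratic gives a conjugate pair via the quadratic formula.

s = 4 + 5j, 4 - 5j, -5 + 2j, -5 - 2j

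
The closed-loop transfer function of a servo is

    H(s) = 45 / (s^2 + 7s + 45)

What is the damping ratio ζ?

Compare the denominator to the standard form s^2 + 2ζωₙs + ωₙ².
ωₙ² = 45, so ωₙ = √45 ≈ 6.708 rad/s.
2ζωₙ = 7, so ζ = 7/(2·√45) ≈ 0.5217.

ζ ≈ 0.5217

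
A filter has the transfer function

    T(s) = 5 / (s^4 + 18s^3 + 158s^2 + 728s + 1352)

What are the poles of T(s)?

s = -5 ± j, -4 ± 6j

The poles are the roots of the denominator s^4 + 18s^3 + 158s^2 + 728s + 1352 = 0.
No real roots exist; factor into two real quadratics: (s^2 + 10s + 26)(s^2 + 8s + 52) = 0.
Each quadratic gives a conjugate pair via the quadratic formula.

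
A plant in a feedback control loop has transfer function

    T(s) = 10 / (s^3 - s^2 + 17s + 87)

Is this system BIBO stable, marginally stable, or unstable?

The denominator s^3 - s^2 + 17s + 87 factors as (s^2 - 4s + 29)(s + 3), giving poles at s = 2 + 5j, 2 - 5j, -3.
Since the pole(s) at s = 2 ± 5j lie in the right half-plane, the system is unstable.

unstable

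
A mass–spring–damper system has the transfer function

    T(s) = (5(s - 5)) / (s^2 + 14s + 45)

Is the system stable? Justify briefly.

stable

The denominator s^2 + 14s + 45 factors as (s + 9)(s + 5), giving poles at s = -9, -5.
Since all poles lie strictly in the left half-plane, the system is stable.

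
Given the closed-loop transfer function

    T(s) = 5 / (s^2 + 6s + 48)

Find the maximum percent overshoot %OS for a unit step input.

Comparing s^2 + 6s + 48 to s^2 + 2ζωₙs + ωₙ²: ωₙ = √48 ≈ 6.928 rad/s and ζ = 6/(2·√48) ≈ 0.4330.
%OS = 100·exp(−πζ/√(1−ζ²)) = 100·exp(−π·0.4330/√(1−0.4330²)) ≈ 22.1%.

%OS ≈ 22.1%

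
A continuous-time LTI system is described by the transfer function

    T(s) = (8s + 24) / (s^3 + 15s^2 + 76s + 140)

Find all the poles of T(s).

The poles are the roots of the denominator s^3 + 15s^2 + 76s + 140 = 0.
Trying s = -7: the polynomial evaluates to 0, so (s + 7) is a factor.
Dividing out leaves s^2 + 8s + 20 = 0.
The quadratic formula then gives s = -4 ± 2j.

s = -7, -4 ± 2j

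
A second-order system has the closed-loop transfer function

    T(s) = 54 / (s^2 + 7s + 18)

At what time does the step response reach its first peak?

t_p ≈ 1.310 s

Comparing s^2 + 7s + 18 to s^2 + 2ζωₙs + ωₙ²: ωₙ = √18 ≈ 4.243 rad/s and ζ = 7/(2·√18) ≈ 0.8250.
ζωₙ = 7/2 = 3.5, so ω_d = ωₙ√(1−ζ²) = √(ωₙ² − (ζωₙ)²) = √(18 − 3.5²) = √5.75 ≈ 2.398 rad/s.
t_p = π/ω_d = π/2.398 ≈ 1.310 s.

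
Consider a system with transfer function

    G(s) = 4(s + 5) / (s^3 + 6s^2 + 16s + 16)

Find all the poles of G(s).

The poles are the roots of the denominator s^3 + 6s^2 + 16s + 16 = 0.
Trying s = -2: the polynomial evaluates to 0, so (s + 2) is a factor.
Dividing out leaves s^2 + 4s + 8 = 0.
The quadratic formula then gives s = -2 ± 2j.

s = -2 ± 2j, -2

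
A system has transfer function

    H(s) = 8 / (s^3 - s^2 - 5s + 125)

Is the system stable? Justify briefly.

unstable

The denominator s^3 - s^2 - 5s + 125 factors as (s^2 - 6s + 25)(s + 5), giving poles at s = 3 + 4j, 3 - 4j, -5.
Since the pole(s) at s = 3 + 4j, 3 - 4j lie in the right half-plane, the system is unstable.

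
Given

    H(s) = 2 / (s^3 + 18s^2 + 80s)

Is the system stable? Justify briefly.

marginally stable

The denominator s^3 + 18s^2 + 80s factors as s(s + 8)(s + 10), giving poles at s = 0, -8, -10.
Since the simple pole(s) at s = 0 lie on the jω-axis with none in the right half-plane, the system is marginally stable.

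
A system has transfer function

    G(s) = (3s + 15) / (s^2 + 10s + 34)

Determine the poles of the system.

The poles are the roots of the denominator s^2 + 10s + 34 = 0.
Using the quadratic formula: s = (-10 ± √(-36))/2 = -5 ± 3j.

s = -5 ± 3j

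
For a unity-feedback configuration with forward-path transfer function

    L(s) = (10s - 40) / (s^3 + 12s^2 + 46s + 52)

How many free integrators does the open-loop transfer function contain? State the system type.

The denominator has no factor of s at the origin — no free integrator — so this is a Type 0 system.

Type 0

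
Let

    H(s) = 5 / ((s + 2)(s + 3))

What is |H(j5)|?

Substitute s = j5: numerator = 5, denominator = -19 + j25.
|H(j5)| = |5| / |-19 + j25| = 5 / 31.401 ≈ 0.1592.

|H(j5)| ≈ 0.1592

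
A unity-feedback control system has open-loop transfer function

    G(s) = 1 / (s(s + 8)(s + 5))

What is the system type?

Type 1

The denominator has 1 factor of s at the origin (free integrator), so this is a Type 1 system.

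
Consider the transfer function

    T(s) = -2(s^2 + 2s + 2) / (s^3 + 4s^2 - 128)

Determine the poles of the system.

The poles are the roots of the denominator s^3 + 4s^2 - 128 = 0.
Trying s = 4: the polynomial evaluates to 0, so (s - 4) is a factor.
Dividing out leaves s^2 + 8s + 32 = 0.
The quadratic formula then gives s = -4 ± 4j.

s = -4 ± 4j, 4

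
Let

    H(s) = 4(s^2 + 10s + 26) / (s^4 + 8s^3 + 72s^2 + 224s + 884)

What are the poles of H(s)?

s = -3 ± 5j, -1 ± 5j

The poles are the roots of the denominator s^4 + 8s^3 + 72s^2 + 224s + 884 = 0.
No real roots exist; factor into two real quadratics: (s^2 + 6s + 34)(s^2 + 2s + 26) = 0.
Each quadratic gives a conjugate pair via the quadratic formula.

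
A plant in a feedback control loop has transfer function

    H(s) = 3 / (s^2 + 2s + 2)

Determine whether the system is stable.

stable

The denominator s^2 + 2s + 2 factors as (s^2 + 2s + 2), giving poles at s = -1 ± j.
Since all poles lie strictly in the left half-plane, the system is stable.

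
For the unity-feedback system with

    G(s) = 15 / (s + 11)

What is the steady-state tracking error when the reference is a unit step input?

e_ss = 0.4231

G(s) has no poles at the origin.
This is a Type 0 system. Kp = lim_{s→0} G(s) = 15/11.
e_ss = 1/(1 + Kp) = 1/(1 + 15/11) = 11/26 ≈ 0.4231.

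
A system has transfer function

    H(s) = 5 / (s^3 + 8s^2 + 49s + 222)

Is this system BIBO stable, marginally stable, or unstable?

The denominator s^3 + 8s^2 + 49s + 222 factors as (s^2 + 2s + 37)(s + 6), giving poles at s = -1 + 6j, -1 - 6j, -6.
Since all poles lie strictly in the left half-plane, the system is stable.

stable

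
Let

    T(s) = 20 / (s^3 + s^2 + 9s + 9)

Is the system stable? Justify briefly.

marginally stable

The denominator s^3 + s^2 + 9s + 9 factors as (s^2 + 9)(s + 1), giving poles at s = ±3j, -1.
Since the simple pole(s) at s = ±3j lie on the jω-axis with none in the right half-plane, the system is marginally stable.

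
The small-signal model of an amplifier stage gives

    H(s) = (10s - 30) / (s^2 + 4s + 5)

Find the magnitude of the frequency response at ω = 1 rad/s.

|H(j1)| ≈ 5.590

Substitute s = j1: numerator = -30 + j10, denominator = 4 + j4.
|H(j1)| = |-30 + j10| / |4 + j4| = 31.623 / 5.6569 ≈ 5.590.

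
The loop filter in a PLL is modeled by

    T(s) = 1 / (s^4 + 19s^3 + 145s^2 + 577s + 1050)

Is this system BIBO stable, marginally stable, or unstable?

The denominator s^4 + 19s^3 + 145s^2 + 577s + 1050 factors as (s + 6)(s^2 + 6s + 25)(s + 7), giving poles at s = -6, -3 + 4j, -3 - 4j, -7.
Since all poles lie strictly in the left half-plane, the system is stable.

stable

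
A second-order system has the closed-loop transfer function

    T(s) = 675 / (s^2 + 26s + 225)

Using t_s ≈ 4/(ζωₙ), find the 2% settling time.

Comparing s^2 + 26s + 225 to s^2 + 2ζωₙs + ωₙ²: ωₙ = 15 rad/s and ζ = 26/(2·15) ≈ 0.8667.
ζωₙ = 26/2 = 13, so t_s ≈ 4/(ζωₙ) = 4/13 ≈ 0.3077 s.

t_s ≈ 0.3077 s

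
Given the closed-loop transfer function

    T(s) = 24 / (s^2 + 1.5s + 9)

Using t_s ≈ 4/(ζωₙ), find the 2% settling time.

Comparing s^2 + 1.5s + 9 to s^2 + 2ζωₙs + ωₙ²: ωₙ = 3 rad/s and ζ = 1.5/(2·3) = 0.25.
ζωₙ = 1.5/2 = 0.75, so t_s ≈ 4/(ζωₙ) = 4/0.75 ≈ 5.333 s.

t_s ≈ 5.333 s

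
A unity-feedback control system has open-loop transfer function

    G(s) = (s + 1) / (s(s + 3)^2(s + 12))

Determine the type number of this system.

The denominator has 1 factor of s at the origin (free integrator), so this is a Type 1 system.

Type 1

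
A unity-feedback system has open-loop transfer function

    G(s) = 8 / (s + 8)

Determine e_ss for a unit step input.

e_ss = 0.5000

G(s) has no poles at the origin.
This is a Type 0 system. Kp = lim_{s→0} G(s) = 8/8 = 1.
e_ss = 1/(1 + Kp) = 1/(1 + 1) = 1/2 ≈ 0.5000.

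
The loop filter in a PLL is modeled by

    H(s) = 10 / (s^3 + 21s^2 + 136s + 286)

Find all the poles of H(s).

s = -5 ± j, -11

The poles are the roots of the denominator s^3 + 21s^2 + 136s + 286 = 0.
Trying s = -11: the polynomial evaluates to 0, so (s + 11) is a factor.
Dividing out leaves s^2 + 10s + 26 = 0.
The quadratic formula then gives s = -5 ± 1j.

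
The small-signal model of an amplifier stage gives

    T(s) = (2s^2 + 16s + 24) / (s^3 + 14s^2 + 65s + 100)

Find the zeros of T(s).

Set the numerator to zero: 2s^2 + 16s + 24 = 0, i.e. 2·(s^2 + 8s + 12) = 0.
Factoring: (s + 6)(s + 2) = 0.

s = -6, -2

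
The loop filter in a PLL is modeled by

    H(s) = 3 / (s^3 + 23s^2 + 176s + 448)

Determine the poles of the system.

s = -7, -8, -8

The poles are the roots of the denominator s^3 + 23s^2 + 176s + 448 = 0.
Trying s = -7: the polynomial evaluates to 0, so (s + 7) is a factor.
Dividing out leaves s^2 + 16s + 64 = 0.
Factoring the quadratic: (s + 8)^2 = 0.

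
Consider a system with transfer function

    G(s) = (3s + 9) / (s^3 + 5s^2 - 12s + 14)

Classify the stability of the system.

unstable

The denominator s^3 + 5s^2 - 12s + 14 factors as (s^2 - 2s + 2)(s + 7), giving poles at s = 1 + j, 1 - j, -7.
Since the pole(s) at s = 1 ± j lie in the right half-plane, the system is unstable.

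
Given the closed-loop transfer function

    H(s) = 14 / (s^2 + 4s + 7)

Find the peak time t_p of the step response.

t_p ≈ 1.814 s

Comparing s^2 + 4s + 7 to s^2 + 2ζωₙs + ωₙ²: ωₙ = √7 ≈ 2.646 rad/s and ζ = 4/(2·√7) ≈ 0.7559.
ζωₙ = 4/2 = 2, so ω_d = ωₙ√(1−ζ²) = √(ωₙ² − (ζωₙ)²) = √(7 − 2²) = √3 ≈ 1.732 rad/s.
t_p = π/ω_d = π/1.732 ≈ 1.814 s.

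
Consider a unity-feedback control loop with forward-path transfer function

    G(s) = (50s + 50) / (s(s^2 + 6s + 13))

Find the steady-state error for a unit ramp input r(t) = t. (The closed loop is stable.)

e_ss = 0.2600

G(s) has one pole at the origin.
This is a Type 1 system. Kv = lim_{s→0} s·G(s) = 50/13.
e_ss = 1/Kv = 1/(50/13) = 13/50 ≈ 0.2600.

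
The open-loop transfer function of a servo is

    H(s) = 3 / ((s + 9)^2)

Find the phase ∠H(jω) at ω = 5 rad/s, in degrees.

At s = j5: numerator = 3, denominator = 56 + j90.
∠H = ∠num − ∠den = 0° − (58.109°) = -58.11°.

∠H(j5) ≈ -58.11°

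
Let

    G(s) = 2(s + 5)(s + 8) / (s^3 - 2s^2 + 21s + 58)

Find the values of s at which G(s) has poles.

s = 2 ± 5j, -2

The poles are the roots of the denominator s^3 - 2s^2 + 21s + 58 = 0.
Trying s = -2: the polynomial evaluates to 0, so (s + 2) is a factor.
Dividing out leaves s^2 - 4s + 29 = 0.
The quadratic formula then gives s = 2 ± 5j.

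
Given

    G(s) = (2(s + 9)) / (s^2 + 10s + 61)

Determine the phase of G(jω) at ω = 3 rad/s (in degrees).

At s = j3: numerator = 18 + j6, denominator = 52 + j30.
∠G = ∠num − ∠den = 18.435° − (29.982°) = -11.55°.

∠G(j3) ≈ -11.55°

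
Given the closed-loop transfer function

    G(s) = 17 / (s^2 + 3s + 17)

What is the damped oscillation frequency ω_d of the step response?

Comparing s^2 + 3s + 17 to s^2 + 2ζωₙs + ωₙ²: ωₙ = √17 ≈ 4.123 rad/s and ζ = 3/(2·√17) ≈ 0.3638.
ζωₙ = 3/2 = 1.5, so ω_d = ωₙ√(1−ζ²) = √(ωₙ² − (ζωₙ)²) = √(17 − 1.5²) = √14.75 ≈ 3.841 rad/s.

ω_d ≈ 3.841 rad/s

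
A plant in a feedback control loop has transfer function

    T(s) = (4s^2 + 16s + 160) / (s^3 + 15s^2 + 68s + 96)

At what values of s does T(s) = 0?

Set the numerator to zero: 4s^2 + 16s + 160 = 0, i.e. 4·(s^2 + 4s + 40) = 0.
Factoring: (s^2 + 4s + 40) = 0.

s = -2 + 6j, -2 - 6j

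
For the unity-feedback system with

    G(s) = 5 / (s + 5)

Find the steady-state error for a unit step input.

e_ss = 0.5000

G(s) has no poles at the origin.
This is a Type 0 system. Kp = lim_{s→0} G(s) = 5/5 = 1.
e_ss = 1/(1 + Kp) = 1/(1 + 1) = 1/2 ≈ 0.5000.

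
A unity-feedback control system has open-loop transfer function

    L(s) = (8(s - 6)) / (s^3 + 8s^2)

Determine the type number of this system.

The denominator has 2 factors of s at the origin (free integrators), so this is a Type 2 system.

Type 2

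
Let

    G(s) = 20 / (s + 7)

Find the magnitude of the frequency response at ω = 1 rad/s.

Substitute s = j1: numerator = 20, denominator = 7 + j1.
|G(j1)| = |20| / |7 + j1| = 20 / 7.0711 ≈ 2.828.

|G(j1)| ≈ 2.828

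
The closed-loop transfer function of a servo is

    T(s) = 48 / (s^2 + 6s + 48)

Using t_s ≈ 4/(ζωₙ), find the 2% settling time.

Comparing s^2 + 6s + 48 to s^2 + 2ζωₙs + ωₙ²: ωₙ = √48 ≈ 6.928 rad/s and ζ = 6/(2·√48) ≈ 0.4330.
ζωₙ = 6/2 = 3, so t_s ≈ 4/(ζωₙ) = 4/3 ≈ 1.333 s.

t_s ≈ 1.333 s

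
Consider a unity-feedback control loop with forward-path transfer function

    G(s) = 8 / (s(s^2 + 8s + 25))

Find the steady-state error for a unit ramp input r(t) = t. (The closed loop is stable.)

G(s) has one pole at the origin.
This is a Type 1 system. Kv = lim_{s→0} s·G(s) = 8/25.
e_ss = 1/Kv = 1/(8/25) = 25/8 ≈ 3.125.

e_ss = 3.125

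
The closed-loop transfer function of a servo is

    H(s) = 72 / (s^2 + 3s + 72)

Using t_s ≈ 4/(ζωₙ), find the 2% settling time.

Comparing s^2 + 3s + 72 to s^2 + 2ζωₙs + ωₙ²: ωₙ = √72 ≈ 8.485 rad/s and ζ = 3/(2·√72) ≈ 0.1768.
ζωₙ = 3/2 = 1.5, so t_s ≈ 4/(ζωₙ) = 4/1.5 ≈ 2.667 s.

t_s ≈ 2.667 s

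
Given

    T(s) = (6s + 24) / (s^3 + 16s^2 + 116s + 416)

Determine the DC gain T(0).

T(0) = 3/52 ≈ 0.05769

Set s = 0: T(0) = (24) / (416) = 3/52.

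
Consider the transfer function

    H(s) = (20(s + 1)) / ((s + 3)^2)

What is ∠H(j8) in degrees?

At s = j8: numerator = 20 + j160, denominator = -55 + j48.
∠H = ∠num − ∠den = 82.875° − (138.89°) = -56.01°.

∠H(j8) ≈ -56.01°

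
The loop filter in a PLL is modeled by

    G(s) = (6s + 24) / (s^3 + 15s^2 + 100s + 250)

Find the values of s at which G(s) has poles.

s = -5 + 5j, -5 - 5j, -5

The poles are the roots of the denominator s^3 + 15s^2 + 100s + 250 = 0.
Trying s = -5: the polynomial evaluates to 0, so (s + 5) is a factor.
Dividing out leaves s^2 + 10s + 50 = 0.
The quadratic formula then gives s = -5 ± 5j.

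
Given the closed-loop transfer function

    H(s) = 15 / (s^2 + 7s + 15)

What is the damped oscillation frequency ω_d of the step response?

Comparing s^2 + 7s + 15 to s^2 + 2ζωₙs + ωₙ²: ωₙ = √15 ≈ 3.873 rad/s and ζ = 7/(2·√15) ≈ 0.9037.
ζωₙ = 7/2 = 3.5, so ω_d = ωₙ√(1−ζ²) = √(ωₙ² − (ζωₙ)²) = √(15 − 3.5²) = √2.75 ≈ 1.658 rad/s.

ω_d ≈ 1.658 rad/s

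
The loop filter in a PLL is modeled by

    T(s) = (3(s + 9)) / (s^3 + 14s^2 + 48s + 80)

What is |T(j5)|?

|T(j5)| ≈ 0.1052

Substitute s = j5: numerator = 27 + j15, denominator = -270 + j115.
|T(j5)| = |27 + j15| / |-270 + j115| = 30.887 / 293.47 ≈ 0.1052.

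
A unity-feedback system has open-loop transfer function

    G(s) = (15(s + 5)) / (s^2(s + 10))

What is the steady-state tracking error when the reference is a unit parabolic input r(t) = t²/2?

e_ss = 0.1333

G(s) has 2 poles at the origin.
This is a Type 2 system. Ka = lim_{s→0} s^2·G(s) = 75/10 = 15/2.
e_ss = 1/Ka = 1/(15/2) = 2/15 ≈ 0.1333.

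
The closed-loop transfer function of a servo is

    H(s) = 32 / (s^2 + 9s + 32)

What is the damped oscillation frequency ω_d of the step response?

Comparing s^2 + 9s + 32 to s^2 + 2ζωₙs + ωₙ²: ωₙ = √32 ≈ 5.657 rad/s and ζ = 9/(2·√32) ≈ 0.7955.
ζωₙ = 9/2 = 4.5, so ω_d = ωₙ√(1−ζ²) = √(ωₙ² − (ζωₙ)²) = √(32 − 4.5²) = √11.75 ≈ 3.428 rad/s.

ω_d ≈ 3.428 rad/s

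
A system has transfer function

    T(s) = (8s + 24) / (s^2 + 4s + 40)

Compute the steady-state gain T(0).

Set s = 0: T(0) = (24) / (40) = 3/5.

T(0) = 3/5 ≈ 0.6000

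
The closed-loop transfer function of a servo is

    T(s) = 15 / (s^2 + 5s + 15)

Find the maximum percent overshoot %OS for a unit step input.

%OS ≈ 7.03%

Comparing s^2 + 5s + 15 to s^2 + 2ζωₙs + ωₙ²: ωₙ = √15 ≈ 3.873 rad/s and ζ = 5/(2·√15) ≈ 0.6455.
%OS = 100·exp(−πζ/√(1−ζ²)) = 100·exp(−π·0.6455/√(1−0.6455²)) ≈ 7.03%.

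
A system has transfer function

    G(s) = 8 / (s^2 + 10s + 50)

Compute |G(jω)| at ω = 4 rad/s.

Substitute s = j4: numerator = 8, denominator = 34 + j40.
|G(j4)| = |8| / |34 + j40| = 8 / 52.498 ≈ 0.1524.

|G(j4)| ≈ 0.1524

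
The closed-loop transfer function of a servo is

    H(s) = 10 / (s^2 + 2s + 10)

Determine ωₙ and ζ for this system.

Compare the denominator to the standard form s^2 + 2ζωₙs + ωₙ².
ωₙ² = 10, so ωₙ = √10 ≈ 3.162 rad/s.
2ζωₙ = 2, so ζ = 2/(2·√10) ≈ 0.3162.

ωₙ ≈ 3.162 rad/s, ζ ≈ 0.3162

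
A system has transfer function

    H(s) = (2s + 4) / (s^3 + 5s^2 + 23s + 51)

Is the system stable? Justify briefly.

The denominator s^3 + 5s^2 + 23s + 51 factors as (s + 3)(s^2 + 2s + 17), giving poles at s = -3, -1 ± 4j.
Since all poles lie strictly in the left half-plane, the system is stable.

stable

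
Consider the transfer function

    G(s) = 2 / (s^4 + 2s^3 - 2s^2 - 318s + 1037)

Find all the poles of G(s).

s = 4 ± j, -5 ± 6j

The poles are the roots of the denominator s^4 + 2s^3 - 2s^2 - 318s + 1037 = 0.
No real roots exist; factor into two real quadratics: (s^2 - 8s + 17)(s^2 + 10s + 61) = 0.
Each quadratic gives a conjugate pair via the quadratic formula.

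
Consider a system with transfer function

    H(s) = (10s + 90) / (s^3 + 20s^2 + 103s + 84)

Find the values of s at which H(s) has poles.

The poles are the roots of the denominator s^3 + 20s^2 + 103s + 84 = 0.
Trying s = -1: the polynomial evaluates to 0, so (s + 1) is a factor.
Dividing out leaves s^2 + 19s + 84 = 0.
Factoring the quadratic: (s + 12)(s + 7) = 0.

s = -1, -12, -7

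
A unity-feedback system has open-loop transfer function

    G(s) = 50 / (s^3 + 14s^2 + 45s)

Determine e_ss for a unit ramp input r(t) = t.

G(s) has one pole at the origin.
This is a Type 1 system. Kv = lim_{s→0} s·G(s) = 50/45 = 10/9.
e_ss = 1/Kv = 1/(10/9) = 9/10 ≈ 0.9000.

e_ss = 0.9000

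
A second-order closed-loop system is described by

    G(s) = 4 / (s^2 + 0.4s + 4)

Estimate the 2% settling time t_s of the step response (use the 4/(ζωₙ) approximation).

t_s ≈ 20 s

Comparing s^2 + 0.4s + 4 to s^2 + 2ζωₙs + ωₙ²: ωₙ = 2 rad/s and ζ = 0.4/(2·2) = 0.1.
ζωₙ = 0.4/2 = 0.2, so t_s ≈ 4/(ζωₙ) = 4/0.2 = 20 s.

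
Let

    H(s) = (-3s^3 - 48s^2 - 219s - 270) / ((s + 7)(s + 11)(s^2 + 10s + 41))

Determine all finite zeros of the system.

s = -9, -2, -5

Set the numerator to zero: -3s^3 - 48s^2 - 219s - 270 = 0, i.e. -3·(s^3 + 16s^2 + 73s + 90) = 0.
Factoring: (s + 9)(s + 2)(s + 5) = 0.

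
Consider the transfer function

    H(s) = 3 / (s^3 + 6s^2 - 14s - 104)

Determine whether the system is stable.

The denominator s^3 + 6s^2 - 14s - 104 factors as (s^2 + 10s + 26)(s - 4), giving poles at s = -5 ± j, 4.
Since the pole(s) at s = 4 lie in the right half-plane, the system is unstable.

unstable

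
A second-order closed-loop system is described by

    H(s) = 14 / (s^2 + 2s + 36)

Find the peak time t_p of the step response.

Comparing s^2 + 2s + 36 to s^2 + 2ζωₙs + ωₙ²: ωₙ = 6 rad/s and ζ = 2/(2·6) ≈ 0.1667.
ζωₙ = 2/2 = 1, so ω_d = ωₙ√(1−ζ²) = √(ωₙ² − (ζωₙ)²) = √(36 − 1²) = √35 ≈ 5.916 rad/s.
t_p = π/ω_d = π/5.916 ≈ 0.5310 s.

t_p ≈ 0.5310 s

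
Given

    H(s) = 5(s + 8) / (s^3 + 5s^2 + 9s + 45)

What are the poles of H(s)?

The poles are the roots of the denominator s^3 + 5s^2 + 9s + 45 = 0.
Trying s = -5: the polynomial evaluates to 0, so (s + 5) is a factor.
Dividing out leaves s^2 + 9 = 0.
The quadratic formula then gives s = 0 ± 3j.

s = 3j, -3j, -5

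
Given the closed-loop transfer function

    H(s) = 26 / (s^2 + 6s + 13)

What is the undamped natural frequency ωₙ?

Compare the denominator to the standard form s^2 + 2ζωₙs + ωₙ².
ωₙ² = 13, so ωₙ = √13 ≈ 3.606 rad/s.

ωₙ ≈ 3.606 rad/s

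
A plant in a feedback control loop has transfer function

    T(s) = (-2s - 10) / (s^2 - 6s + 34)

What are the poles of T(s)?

s = 3 ± 5j

The poles are the roots of the denominator s^2 - 6s + 34 = 0.
Using the quadratic formula: s = (6 ± √(-100))/2 = 3 ± 5j.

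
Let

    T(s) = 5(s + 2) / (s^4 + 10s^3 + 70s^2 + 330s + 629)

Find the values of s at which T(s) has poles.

s = -1 + 6j, -1 - 6j, -4 + j, -4 - j

The poles are the roots of the denominator s^4 + 10s^3 + 70s^2 + 330s + 629 = 0.
No real roots exist; factor into two real quadratics: (s^2 + 2s + 37)(s^2 + 8s + 17) = 0.
Each quadratic gives a conjugate pair via the quadratic formula.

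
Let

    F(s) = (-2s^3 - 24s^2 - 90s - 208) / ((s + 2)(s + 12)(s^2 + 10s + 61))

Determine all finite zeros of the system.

Set the numerator to zero: -2s^3 - 24s^2 - 90s - 208 = 0, i.e. -2·(s^3 + 12s^2 + 45s + 104) = 0.
Factoring: (s + 8)(s^2 + 4s + 13) = 0.

s = -8, -2 ± 3j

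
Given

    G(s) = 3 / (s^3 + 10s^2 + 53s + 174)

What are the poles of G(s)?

The poles are the roots of the denominator s^3 + 10s^2 + 53s + 174 = 0.
Trying s = -6: the polynomial evaluates to 0, so (s + 6) is a factor.
Dividing out leaves s^2 + 4s + 29 = 0.
The quadratic formula then gives s = -2 ± 5j.

s = -2 + 5j, -2 - 5j, -6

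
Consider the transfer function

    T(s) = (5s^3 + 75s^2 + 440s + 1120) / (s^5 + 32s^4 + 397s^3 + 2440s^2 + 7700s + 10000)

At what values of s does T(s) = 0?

s = -4 + 4j, -4 - 4j, -7

Set the numerator to zero: 5s^3 + 75s^2 + 440s + 1120 = 0, i.e. 5·(s^3 + 15s^2 + 88s + 224) = 0.
Factoring: (s^2 + 8s + 32)(s + 7) = 0.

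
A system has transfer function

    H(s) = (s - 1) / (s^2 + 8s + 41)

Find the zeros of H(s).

Set the numerator to zero: s - 1 = 0.
So s = 1.

s = 1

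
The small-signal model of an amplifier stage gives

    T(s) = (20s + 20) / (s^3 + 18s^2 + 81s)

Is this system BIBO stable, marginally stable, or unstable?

The denominator s^3 + 18s^2 + 81s factors as s(s + 9)^2, giving poles at s = 0, -9, -9.
Since the simple pole(s) at s = 0 lie on the jω-axis with none in the right half-plane, the system is marginally stable.

marginally stable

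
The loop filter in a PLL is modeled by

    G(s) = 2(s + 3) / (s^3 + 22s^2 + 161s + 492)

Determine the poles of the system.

The poles are the roots of the denominator s^3 + 22s^2 + 161s + 492 = 0.
Trying s = -12: the polynomial evaluates to 0, so (s + 12) is a factor.
Dividing out leaves s^2 + 10s + 41 = 0.
The quadratic formula then gives s = -5 ± 4j.

s = -12, -5 + 4j, -5 - 4j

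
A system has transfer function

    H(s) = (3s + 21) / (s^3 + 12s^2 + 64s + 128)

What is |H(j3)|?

|H(j3)| ≈ 0.1375

Substitute s = j3: numerator = 21 + j9, denominator = 20 + j165.
|H(j3)| = |21 + j9| / |20 + j165| = 22.847 / 166.21 ≈ 0.1375.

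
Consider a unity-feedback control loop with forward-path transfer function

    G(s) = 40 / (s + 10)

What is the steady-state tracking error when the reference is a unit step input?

e_ss = 0.2000

G(s) has no poles at the origin.
This is a Type 0 system. Kp = lim_{s→0} G(s) = 40/10 = 4.
e_ss = 1/(1 + Kp) = 1/(1 + 4) = 1/5 ≈ 0.2000.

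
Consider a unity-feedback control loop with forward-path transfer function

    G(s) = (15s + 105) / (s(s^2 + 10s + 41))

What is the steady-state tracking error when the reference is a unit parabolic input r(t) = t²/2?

G(s) has one pole at the origin.
This is a Type 1 system; Ka = lim_{s→0} s^2·G(s) = 0, so the steady-state error for a parabola input is infinite.

e_ss = ∞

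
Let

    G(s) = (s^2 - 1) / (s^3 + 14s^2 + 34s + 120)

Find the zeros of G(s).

s = 1, -1

Set the numerator to zero: s^2 - 1 = 0.
Factoring: (s - 1)(s + 1) = 0.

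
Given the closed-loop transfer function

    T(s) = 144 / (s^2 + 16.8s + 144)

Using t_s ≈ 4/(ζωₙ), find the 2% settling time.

Comparing s^2 + 16.8s + 144 to s^2 + 2ζωₙs + ωₙ²: ωₙ = 12 rad/s and ζ = 16.8/(2·12) = 0.7.
ζωₙ = 16.8/2 = 8.4, so t_s ≈ 4/(ζωₙ) = 4/8.4 ≈ 0.4762 s.

t_s ≈ 0.4762 s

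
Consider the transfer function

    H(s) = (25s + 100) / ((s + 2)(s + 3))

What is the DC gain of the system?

H(0) = 50/3 ≈ 16.67

Set s = 0: H(0) = (100) / (6) = 50/3.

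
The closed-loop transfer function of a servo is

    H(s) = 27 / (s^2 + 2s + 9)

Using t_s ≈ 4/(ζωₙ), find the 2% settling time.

Comparing s^2 + 2s + 9 to s^2 + 2ζωₙs + ωₙ²: ωₙ = 3 rad/s and ζ = 2/(2·3) ≈ 0.3333.
ζωₙ = 2/2 = 1, so t_s ≈ 4/(ζωₙ) = 4/1 = 4 s.

t_s ≈ 4 s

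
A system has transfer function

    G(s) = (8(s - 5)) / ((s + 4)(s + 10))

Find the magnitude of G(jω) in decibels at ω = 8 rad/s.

Substitute s = j8: numerator = -40 + j64, denominator = -24 + j112.
|G(j8)| = |-40 + j64| / |-24 + j112| = 75.472 / 114.54 ≈ 0.6589.
In decibels: 20·log₁₀(0.6589) ≈ -3.62 dB.

|G(j8)|_dB ≈ -3.62 dB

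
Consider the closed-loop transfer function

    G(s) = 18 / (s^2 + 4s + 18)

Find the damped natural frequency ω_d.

Comparing s^2 + 4s + 18 to s^2 + 2ζωₙs + ωₙ²: ωₙ = √18 ≈ 4.243 rad/s and ζ = 4/(2·√18) ≈ 0.4714.
ζωₙ = 4/2 = 2, so ω_d = ωₙ√(1−ζ²) = √(ωₙ² − (ζωₙ)²) = √(18 − 2²) = √14 ≈ 3.742 rad/s.

ω_d ≈ 3.742 rad/s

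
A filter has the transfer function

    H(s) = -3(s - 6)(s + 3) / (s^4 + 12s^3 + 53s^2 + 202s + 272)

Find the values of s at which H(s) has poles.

s = -1 ± 4j, -8, -2

The poles are the roots of the denominator s^4 + 12s^3 + 53s^2 + 202s + 272 = 0.
Trying s = -8: the polynomial evaluates to 0, so (s + 8) is a factor.
Dividing out leaves s^3 + 4s^2 + 21s + 34 = 0.
This factors further as (s^2 + 2s + 17)(s + 2) = 0.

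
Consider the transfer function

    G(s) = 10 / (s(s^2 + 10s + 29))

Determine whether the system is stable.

The poles can be read from the denominator factors: s = 0, -5 + 2j, -5 - 2j.
Since the simple pole(s) at s = 0 lie on the jω-axis with none in the right half-plane, the system is marginally stable.

marginally stable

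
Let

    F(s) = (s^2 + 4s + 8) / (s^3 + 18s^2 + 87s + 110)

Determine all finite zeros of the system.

s = -2 ± 2j

Set the numerator to zero: s^2 + 4s + 8 = 0.
Factoring: (s^2 + 4s + 8) = 0.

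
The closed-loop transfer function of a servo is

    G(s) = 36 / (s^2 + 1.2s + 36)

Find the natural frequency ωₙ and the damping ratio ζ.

Compare the denominator to the standard form s^2 + 2ζωₙs + ωₙ².
ωₙ² = 36, so ωₙ = 6 rad/s.
2ζωₙ = 1.2, so ζ = 1.2/(2·6) = 0.1.
With ζ = 0.1 the response is underdamped.

ωₙ = 6 rad/s, ζ = 0.1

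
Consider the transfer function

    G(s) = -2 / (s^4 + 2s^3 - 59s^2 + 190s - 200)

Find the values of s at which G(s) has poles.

s = 4, 2 + j, 2 - j, -10

The poles are the roots of the denominator s^4 + 2s^3 - 59s^2 + 190s - 200 = 0.
Trying s = 4: the polynomial evaluates to 0, so (s - 4) is a factor.
Dividing out leaves s^3 + 6s^2 - 35s + 50 = 0.
This factors further as (s^2 - 4s + 5)(s + 10) = 0.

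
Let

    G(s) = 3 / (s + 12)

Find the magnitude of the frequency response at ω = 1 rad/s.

|G(j1)| ≈ 0.2491

Substitute s = j1: numerator = 3, denominator = 12 + j1.
|G(j1)| = |3| / |12 + j1| = 3 / 12.042 ≈ 0.2491.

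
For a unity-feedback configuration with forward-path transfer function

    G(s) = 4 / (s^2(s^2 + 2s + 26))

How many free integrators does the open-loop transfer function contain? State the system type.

The denominator has 2 factors of s at the origin (free integrators), so this is a Type 2 system.

Type 2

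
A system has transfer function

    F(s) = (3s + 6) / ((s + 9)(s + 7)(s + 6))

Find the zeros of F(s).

s = -2

Set the numerator to zero: 3s + 6 = 0, i.e. 3·(s + 2) = 0.
So s = -2.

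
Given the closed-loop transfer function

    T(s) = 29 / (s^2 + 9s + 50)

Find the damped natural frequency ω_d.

ω_d ≈ 5.454 rad/s

Comparing s^2 + 9s + 50 to s^2 + 2ζωₙs + ωₙ²: ωₙ = √50 ≈ 7.071 rad/s and ζ = 9/(2·√50) ≈ 0.6364.
ζωₙ = 9/2 = 4.5, so ω_d = ωₙ√(1−ζ²) = √(ωₙ² − (ζωₙ)²) = √(50 − 4.5²) = √29.75 ≈ 5.454 rad/s.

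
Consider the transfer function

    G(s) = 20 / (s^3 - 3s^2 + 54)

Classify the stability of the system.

The denominator s^3 - 3s^2 + 54 factors as (s^2 - 6s + 18)(s + 3), giving poles at s = 3 + 3j, 3 - 3j, -3.
Since the pole(s) at s = 3 ± 3j lie in the right half-plane, the system is unstable.

unstable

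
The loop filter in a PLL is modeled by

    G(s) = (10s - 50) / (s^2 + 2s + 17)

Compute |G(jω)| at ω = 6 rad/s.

|G(j6)| ≈ 3.476

Substitute s = j6: numerator = -50 + j60, denominator = -19 + j12.
|G(j6)| = |-50 + j60| / |-19 + j12| = 78.102 / 22.472 ≈ 3.476.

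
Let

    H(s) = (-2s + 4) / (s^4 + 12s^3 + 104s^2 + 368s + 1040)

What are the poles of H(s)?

The poles are the roots of the denominator s^4 + 12s^3 + 104s^2 + 368s + 1040 = 0.
No real roots exist; factor into two real quadratics: (s^2 + 4s + 20)(s^2 + 8s + 52) = 0.
Each quadratic gives a conjugate pair via the quadratic formula.

s = -2 ± 4j, -4 ± 6j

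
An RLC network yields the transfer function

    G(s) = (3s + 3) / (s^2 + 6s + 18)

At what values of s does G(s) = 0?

s = -1

Set the numerator to zero: 3s + 3 = 0, i.e. 3·(s + 1) = 0.
So s = -1.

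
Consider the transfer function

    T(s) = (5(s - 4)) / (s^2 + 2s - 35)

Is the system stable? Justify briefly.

The denominator s^2 + 2s - 35 factors as (s + 7)(s - 5), giving poles at s = -7, 5.
Since the pole(s) at s = 5 lie in the right half-plane, the system is unstable.

unstable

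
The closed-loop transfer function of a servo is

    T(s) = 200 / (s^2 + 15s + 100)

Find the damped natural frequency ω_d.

Comparing s^2 + 15s + 100 to s^2 + 2ζωₙs + ωₙ²: ωₙ = 10 rad/s and ζ = 15/(2·10) = 0.75.
ζωₙ = 15/2 = 7.5, so ω_d = ωₙ√(1−ζ²) = √(ωₙ² − (ζωₙ)²) = √(100 − 7.5²) = √43.75 ≈ 6.614 rad/s.

ω_d ≈ 6.614 rad/s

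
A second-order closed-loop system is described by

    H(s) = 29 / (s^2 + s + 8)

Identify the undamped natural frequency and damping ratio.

Compare the denominator to the standard form s^2 + 2ζωₙs + ωₙ².
ωₙ² = 8, so ωₙ = √8 ≈ 2.828 rad/s.
2ζωₙ = 1, so ζ = 1/(2·√8) ≈ 0.1768.

ωₙ ≈ 2.828 rad/s, ζ ≈ 0.1768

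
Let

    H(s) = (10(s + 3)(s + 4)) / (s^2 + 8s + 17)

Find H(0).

H(0) = 120/17 ≈ 7.059

At s = 0 each factor (s + a) contributes a and each (s^2 + bs + c) contributes c.
H(0) = 10·(3) · (4) / ((17)) = 120/17 = 120/17.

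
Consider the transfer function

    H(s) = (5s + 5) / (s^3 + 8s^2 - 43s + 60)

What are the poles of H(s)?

s = 2 + j, 2 - j, -12

The poles are the roots of the denominator s^3 + 8s^2 - 43s + 60 = 0.
Trying s = -12: the polynomial evaluates to 0, so (s + 12) is a factor.
Dividing out leaves s^2 - 4s + 5 = 0.
The quadratic formula then gives s = 2 ± 1j.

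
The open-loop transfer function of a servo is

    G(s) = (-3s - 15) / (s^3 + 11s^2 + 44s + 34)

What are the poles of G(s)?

s = -5 + 3j, -5 - 3j, -1

The poles are the roots of the denominator s^3 + 11s^2 + 44s + 34 = 0.
Trying s = -1: the polynomial evaluates to 0, so (s + 1) is a factor.
Dividing out leaves s^2 + 10s + 34 = 0.
The quadratic formula then gives s = -5 ± 3j.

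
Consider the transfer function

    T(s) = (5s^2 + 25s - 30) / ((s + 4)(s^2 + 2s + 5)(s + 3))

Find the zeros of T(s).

s = -6, 1

Set the numerator to zero: 5s^2 + 25s - 30 = 0, i.e. 5·(s^2 + 5s - 6) = 0.
Factoring: (s + 6)(s - 1) = 0.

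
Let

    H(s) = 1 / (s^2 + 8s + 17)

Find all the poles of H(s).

s = -4 ± j

The poles are the roots of the denominator s^2 + 8s + 17 = 0.
Using the quadratic formula: s = (-8 ± √(-4))/2 = -4 ± 1j.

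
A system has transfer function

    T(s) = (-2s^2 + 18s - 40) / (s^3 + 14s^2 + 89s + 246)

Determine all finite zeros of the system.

Set the numerator to zero: -2s^2 + 18s - 40 = 0, i.e. -2·(s^2 - 9s + 20) = 0.
Factoring: (s - 4)(s - 5) = 0.

s = 4, 5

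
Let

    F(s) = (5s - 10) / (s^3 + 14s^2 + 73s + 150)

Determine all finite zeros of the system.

Set the numerator to zero: 5s - 10 = 0, i.e. 5·(s - 2) = 0.
So s = 2.

s = 2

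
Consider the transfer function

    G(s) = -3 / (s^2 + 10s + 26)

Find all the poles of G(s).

s = -5 + j, -5 - j

The poles are the roots of the denominator s^2 + 10s + 26 = 0.
Using the quadratic formula: s = (-10 ± √(-4))/2 = -5 ± 1j.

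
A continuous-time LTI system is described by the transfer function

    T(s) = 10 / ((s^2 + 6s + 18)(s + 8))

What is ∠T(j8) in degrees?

At s = j8: numerator = 10, denominator = -752 + j16.
∠T = ∠num − ∠den = 0° − (178.78°) = -178.8°.

∠T(j8) ≈ -178.8°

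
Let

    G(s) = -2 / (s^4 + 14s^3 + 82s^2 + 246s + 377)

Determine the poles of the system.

s = -5 + 2j, -5 - 2j, -2 + 3j, -2 - 3j

The poles are the roots of the denominator s^4 + 14s^3 + 82s^2 + 246s + 377 = 0.
No real roots exist; factor into two real quadratics: (s^2 + 10s + 29)(s^2 + 4s + 13) = 0.
Each quadratic gives a conjugate pair via the quadratic formula.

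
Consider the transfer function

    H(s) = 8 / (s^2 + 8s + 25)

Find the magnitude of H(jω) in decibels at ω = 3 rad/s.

|H(j3)|_dB ≈ -11.1 dB

Substitute s = j3: numerator = 8, denominator = 16 + j24.
|H(j3)| = |8| / |16 + j24| = 8 / 28.844 ≈ 0.2774.
In decibels: 20·log₁₀(0.2774) ≈ -11.1 dB.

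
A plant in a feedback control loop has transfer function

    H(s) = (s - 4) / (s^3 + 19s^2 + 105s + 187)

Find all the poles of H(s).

The poles are the roots of the denominator s^3 + 19s^2 + 105s + 187 = 0.
Trying s = -11: the polynomial evaluates to 0, so (s + 11) is a factor.
Dividing out leaves s^2 + 8s + 17 = 0.
The quadratic formula then gives s = -4 ± 1j.

s = -4 + j, -4 - j, -11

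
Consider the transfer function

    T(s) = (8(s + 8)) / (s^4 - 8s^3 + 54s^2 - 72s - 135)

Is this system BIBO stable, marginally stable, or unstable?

unstable

The denominator s^4 - 8s^3 + 54s^2 - 72s - 135 factors as (s - 3)(s^2 - 6s + 45)(s + 1), giving poles at s = 3, 3 ± 6j, -1.
Since the pole(s) at s = 3, 3 + 6j, 3 - 6j lie in the right half-plane, the system is unstable.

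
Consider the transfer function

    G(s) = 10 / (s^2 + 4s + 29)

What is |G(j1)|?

Substitute s = j1: numerator = 10, denominator = 28 + j4.
|G(j1)| = |10| / |28 + j4| = 10 / 28.284 ≈ 0.3536.

|G(j1)| ≈ 0.3536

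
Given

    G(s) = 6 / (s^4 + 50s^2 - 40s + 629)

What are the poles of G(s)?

s = 1 ± 4j, -1 ± 6j

The poles are the roots of the denominator s^4 + 50s^2 - 40s + 629 = 0.
No real roots exist; factor into two real quadratics: (s^2 - 2s + 17)(s^2 + 2s + 37) = 0.
Each quadratic gives a conjugate pair via the quadratic formula.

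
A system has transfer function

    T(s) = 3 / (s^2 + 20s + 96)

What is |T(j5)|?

Substitute s = j5: numerator = 3, denominator = 71 + j100.
|T(j5)| = |3| / |71 + j100| = 3 / 122.64 ≈ 0.02446.

|T(j5)| ≈ 0.02446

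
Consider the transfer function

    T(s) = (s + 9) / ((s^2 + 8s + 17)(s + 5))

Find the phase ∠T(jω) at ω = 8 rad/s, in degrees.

At s = j8: numerator = 9 + j8, denominator = -747 - j56.
∠T = ∠num − ∠den = 41.634° − (-175.71°) = 217.3°, which wraps to -142.7°.

∠T(j8) ≈ -142.7°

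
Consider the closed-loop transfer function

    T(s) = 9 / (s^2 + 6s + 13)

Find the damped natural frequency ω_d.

Comparing s^2 + 6s + 13 to s^2 + 2ζωₙs + ωₙ²: ωₙ = √13 ≈ 3.606 rad/s and ζ = 6/(2·√13) ≈ 0.8321.
ζωₙ = 6/2 = 3, so ω_d = ωₙ√(1−ζ²) = √(ωₙ² − (ζωₙ)²) = √(13 − 3²) = √4 = 2 rad/s.

ω_d = 2 rad/s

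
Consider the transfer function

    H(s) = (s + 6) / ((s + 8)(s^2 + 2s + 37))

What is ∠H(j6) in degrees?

∠H(j6) ≈ -77.11°

At s = j6: numerator = 6 + j6, denominator = -64 + j102.
∠H = ∠num − ∠den = 45° − (122.11°) = -77.11°.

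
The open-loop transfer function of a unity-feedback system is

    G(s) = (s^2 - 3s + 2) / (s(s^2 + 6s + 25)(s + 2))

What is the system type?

Type 1

The denominator has 1 factor of s at the origin (free integrator), so this is a Type 1 system.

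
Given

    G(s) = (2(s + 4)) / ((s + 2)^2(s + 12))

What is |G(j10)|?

Substitute s = j10: numerator = 8 + j20, denominator = -1552 - j480.
|G(j10)| = |8 + j20| / |-1552 - j480| = 21.541 / 1624.5 ≈ 0.01326.

|G(j10)| ≈ 0.01326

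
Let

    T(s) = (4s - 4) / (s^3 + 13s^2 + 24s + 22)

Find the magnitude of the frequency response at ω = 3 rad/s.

Substitute s = j3: numerator = -4 + j12, denominator = -95 + j45.
|T(j3)| = |-4 + j12| / |-95 + j45| = 12.649 / 105.12 ≈ 0.1203.

|T(j3)| ≈ 0.1203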